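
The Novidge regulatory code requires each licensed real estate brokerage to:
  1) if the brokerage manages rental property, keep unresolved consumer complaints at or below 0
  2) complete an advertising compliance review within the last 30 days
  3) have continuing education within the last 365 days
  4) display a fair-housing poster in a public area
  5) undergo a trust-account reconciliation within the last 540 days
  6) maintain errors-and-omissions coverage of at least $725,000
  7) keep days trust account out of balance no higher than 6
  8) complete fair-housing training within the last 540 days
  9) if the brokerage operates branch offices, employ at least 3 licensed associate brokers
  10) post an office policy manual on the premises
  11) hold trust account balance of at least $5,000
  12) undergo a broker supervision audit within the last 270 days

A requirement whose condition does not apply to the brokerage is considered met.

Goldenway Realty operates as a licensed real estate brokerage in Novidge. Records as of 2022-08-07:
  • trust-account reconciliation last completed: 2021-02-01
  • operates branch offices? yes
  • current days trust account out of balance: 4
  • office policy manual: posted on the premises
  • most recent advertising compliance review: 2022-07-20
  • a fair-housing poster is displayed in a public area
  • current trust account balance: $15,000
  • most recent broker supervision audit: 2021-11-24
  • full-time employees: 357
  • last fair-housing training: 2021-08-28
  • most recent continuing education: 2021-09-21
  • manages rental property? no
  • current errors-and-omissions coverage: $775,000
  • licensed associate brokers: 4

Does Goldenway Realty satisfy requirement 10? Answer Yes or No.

Yes

10. office policy manual present → met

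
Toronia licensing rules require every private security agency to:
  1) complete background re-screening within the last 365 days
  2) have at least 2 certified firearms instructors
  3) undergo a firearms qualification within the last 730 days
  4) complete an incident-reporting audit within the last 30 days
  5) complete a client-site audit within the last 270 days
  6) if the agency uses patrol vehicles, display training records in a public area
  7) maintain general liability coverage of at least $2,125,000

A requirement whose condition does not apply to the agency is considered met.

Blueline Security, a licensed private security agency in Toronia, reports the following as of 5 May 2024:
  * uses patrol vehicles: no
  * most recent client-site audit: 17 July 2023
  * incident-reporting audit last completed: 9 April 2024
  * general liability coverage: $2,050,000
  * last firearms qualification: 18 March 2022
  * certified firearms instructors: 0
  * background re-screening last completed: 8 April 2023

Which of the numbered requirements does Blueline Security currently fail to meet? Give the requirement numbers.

1. background re-screening 393 days ago vs limit 365 → not met
2. certified firearms instructors 0 < 2 → not met
3. firearms qualification 779 days ago vs limit 730 → not met
4. incident-reporting audit 26 days ago vs limit 30 → met
5. client-site audit 293 days ago vs limit 270 → not met
6. condition 'uses patrol vehicles' does not hold → requirement n/a → met
7. general liability coverage $2,050,000 < $2,125,000 → not met
Not met: 1, 2, 3, 5, 7

1, 2, 3, 5, 7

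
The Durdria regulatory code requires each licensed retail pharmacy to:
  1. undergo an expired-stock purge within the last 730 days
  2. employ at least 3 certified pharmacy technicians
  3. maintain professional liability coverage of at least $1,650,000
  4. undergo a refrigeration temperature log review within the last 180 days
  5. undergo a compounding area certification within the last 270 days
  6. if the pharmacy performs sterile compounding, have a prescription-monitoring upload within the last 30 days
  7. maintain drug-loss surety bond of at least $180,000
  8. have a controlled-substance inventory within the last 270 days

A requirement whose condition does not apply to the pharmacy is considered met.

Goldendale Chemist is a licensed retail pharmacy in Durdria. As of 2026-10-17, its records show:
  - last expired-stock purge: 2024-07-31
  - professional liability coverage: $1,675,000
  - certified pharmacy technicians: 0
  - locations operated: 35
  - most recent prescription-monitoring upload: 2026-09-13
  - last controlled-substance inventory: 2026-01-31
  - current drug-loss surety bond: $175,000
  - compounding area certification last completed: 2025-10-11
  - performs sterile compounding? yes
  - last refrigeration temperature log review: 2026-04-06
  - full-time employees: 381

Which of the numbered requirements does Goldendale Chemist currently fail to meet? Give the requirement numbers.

1, 2, 4, 5, 6, 7

1. expired-stock purge 808 days ago vs limit 730 → not met
2. certified pharmacy technicians 0 < 3 → not met
3. professional liability coverage $1,675,000 ≥ $1,650,000 → met
4. refrigeration temperature log review 194 days ago vs limit 180 → not met
5. compounding area certification 371 days ago vs limit 270 → not met
6. condition 'performs sterile compounding' holds; prescription-monitoring upload 34 days ago vs limit 30 → not met
7. drug-loss surety bond $175,000 < $180,000 → not met
8. controlled-substance inventory 259 days ago vs limit 270 → met
Not met: 1, 2, 4, 5, 6, 7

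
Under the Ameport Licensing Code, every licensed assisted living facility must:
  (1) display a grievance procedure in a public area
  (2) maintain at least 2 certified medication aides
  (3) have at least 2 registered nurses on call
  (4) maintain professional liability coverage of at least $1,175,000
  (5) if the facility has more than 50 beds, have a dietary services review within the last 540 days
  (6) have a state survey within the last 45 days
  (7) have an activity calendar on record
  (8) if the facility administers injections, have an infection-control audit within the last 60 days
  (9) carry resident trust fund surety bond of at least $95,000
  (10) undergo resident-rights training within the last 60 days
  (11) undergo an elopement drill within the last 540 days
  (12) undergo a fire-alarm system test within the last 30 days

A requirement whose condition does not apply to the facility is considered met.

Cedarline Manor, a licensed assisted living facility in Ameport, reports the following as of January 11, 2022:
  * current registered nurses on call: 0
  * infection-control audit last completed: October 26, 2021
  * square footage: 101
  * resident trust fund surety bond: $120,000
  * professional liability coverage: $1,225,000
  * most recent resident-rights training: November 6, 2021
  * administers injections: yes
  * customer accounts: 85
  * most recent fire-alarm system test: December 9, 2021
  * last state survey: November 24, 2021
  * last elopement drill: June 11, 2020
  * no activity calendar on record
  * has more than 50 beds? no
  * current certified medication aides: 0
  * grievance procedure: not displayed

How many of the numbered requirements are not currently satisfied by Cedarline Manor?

9

1. grievance procedure absent → not met
2. certified medication aides 0 < 2 → not met
3. registered nurses on call 0 < 2 → not met
4. professional liability coverage $1,225,000 ≥ $1,175,000 → met
5. condition 'has more than 50 beds' does not hold → requirement n/a → met
6. state survey 48 days ago vs limit 45 → not met
7. activity calendar absent → not met
8. condition 'administers injections' holds; infection-control audit 77 days ago vs limit 60 → not met
9. resident trust fund surety bond $120,000 ≥ $95,000 → met
10. resident-rights training 66 days ago vs limit 60 → not met
11. elopement drill 579 days ago vs limit 540 → not met
12. fire-alarm system test 33 days ago vs limit 30 → not met
Not met: 9 of 12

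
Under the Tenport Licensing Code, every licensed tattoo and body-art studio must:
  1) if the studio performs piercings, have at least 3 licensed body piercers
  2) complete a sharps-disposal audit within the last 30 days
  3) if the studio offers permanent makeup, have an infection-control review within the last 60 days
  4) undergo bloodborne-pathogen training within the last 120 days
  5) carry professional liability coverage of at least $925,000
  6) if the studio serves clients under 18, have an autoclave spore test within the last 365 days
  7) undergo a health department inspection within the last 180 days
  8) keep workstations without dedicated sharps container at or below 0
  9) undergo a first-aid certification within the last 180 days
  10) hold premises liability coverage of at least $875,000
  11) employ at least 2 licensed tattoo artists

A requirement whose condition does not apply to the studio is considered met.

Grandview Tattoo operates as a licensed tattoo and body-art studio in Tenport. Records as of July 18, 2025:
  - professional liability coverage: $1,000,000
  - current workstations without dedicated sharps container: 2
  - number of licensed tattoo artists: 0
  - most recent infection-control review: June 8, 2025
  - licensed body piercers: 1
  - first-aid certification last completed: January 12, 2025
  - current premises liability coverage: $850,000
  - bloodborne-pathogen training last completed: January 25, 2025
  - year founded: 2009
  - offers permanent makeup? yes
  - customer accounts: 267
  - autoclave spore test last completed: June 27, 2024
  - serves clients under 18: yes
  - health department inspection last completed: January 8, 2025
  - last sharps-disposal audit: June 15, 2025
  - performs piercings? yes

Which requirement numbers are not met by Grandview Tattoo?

1. condition 'performs piercings' holds; licensed body piercers 1 < 3 → not met
2. sharps-disposal audit 33 days ago vs limit 30 → not met
3. condition 'offers permanent makeup' holds; infection-control review 40 days ago vs limit 60 → met
4. bloodborne-pathogen training 174 days ago vs limit 120 → not met
5. professional liability coverage $1,000,000 ≥ $925,000 → met
6. condition 'serves clients under 18' holds; autoclave spore test 386 days ago vs limit 365 → not met
7. health department inspection 191 days ago vs limit 180 → not met
8. workstations without dedicated sharps container 2 > 0 → not met
9. first-aid certification 187 days ago vs limit 180 → not met
10. premises liability coverage $850,000 < $875,000 → not met
11. licensed tattoo artists 0 < 2 → not met
Not met: 1, 2, 4, 6, 7, 8, 9, 10, 11

1, 2, 4, 6, 7, 8, 9, 10, 11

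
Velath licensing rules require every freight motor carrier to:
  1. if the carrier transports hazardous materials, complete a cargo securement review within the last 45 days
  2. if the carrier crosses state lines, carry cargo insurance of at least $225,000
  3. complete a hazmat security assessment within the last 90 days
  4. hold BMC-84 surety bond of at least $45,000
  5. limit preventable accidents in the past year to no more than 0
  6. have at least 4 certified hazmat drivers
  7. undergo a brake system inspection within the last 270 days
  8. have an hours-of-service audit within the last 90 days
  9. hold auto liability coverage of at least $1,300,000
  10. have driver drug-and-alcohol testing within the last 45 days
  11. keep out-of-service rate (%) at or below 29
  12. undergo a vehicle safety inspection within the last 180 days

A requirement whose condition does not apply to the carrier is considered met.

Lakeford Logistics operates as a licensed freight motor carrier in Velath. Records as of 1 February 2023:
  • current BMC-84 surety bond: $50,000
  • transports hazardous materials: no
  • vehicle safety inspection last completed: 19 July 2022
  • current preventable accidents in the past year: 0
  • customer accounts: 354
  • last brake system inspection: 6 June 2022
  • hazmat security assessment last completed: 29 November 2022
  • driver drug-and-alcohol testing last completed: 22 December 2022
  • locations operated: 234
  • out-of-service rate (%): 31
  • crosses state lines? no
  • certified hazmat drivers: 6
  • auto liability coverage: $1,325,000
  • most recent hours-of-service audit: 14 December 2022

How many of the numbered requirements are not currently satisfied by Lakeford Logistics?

2

1. condition 'transports hazardous materials' does not hold → requirement n/a → met
2. condition 'crosses state lines' does not hold → requirement n/a → met
3. hazmat security assessment 64 days ago vs limit 90 → met
4. BMC-84 surety bond $50,000 ≥ $45,000 → met
5. preventable accidents in the past year 0 ≤ 0 → met
6. certified hazmat drivers 6 ≥ 4 → met
7. brake system inspection 240 days ago vs limit 270 → met
8. hours-of-service audit 49 days ago vs limit 90 → met
9. auto liability coverage $1,325,000 ≥ $1,300,000 → met
10. driver drug-and-alcohol testing 41 days ago vs limit 45 → met
11. out-of-service rate (%) 31 > 29 → not met
12. vehicle safety inspection 197 days ago vs limit 180 → not met
Not met: 2 of 12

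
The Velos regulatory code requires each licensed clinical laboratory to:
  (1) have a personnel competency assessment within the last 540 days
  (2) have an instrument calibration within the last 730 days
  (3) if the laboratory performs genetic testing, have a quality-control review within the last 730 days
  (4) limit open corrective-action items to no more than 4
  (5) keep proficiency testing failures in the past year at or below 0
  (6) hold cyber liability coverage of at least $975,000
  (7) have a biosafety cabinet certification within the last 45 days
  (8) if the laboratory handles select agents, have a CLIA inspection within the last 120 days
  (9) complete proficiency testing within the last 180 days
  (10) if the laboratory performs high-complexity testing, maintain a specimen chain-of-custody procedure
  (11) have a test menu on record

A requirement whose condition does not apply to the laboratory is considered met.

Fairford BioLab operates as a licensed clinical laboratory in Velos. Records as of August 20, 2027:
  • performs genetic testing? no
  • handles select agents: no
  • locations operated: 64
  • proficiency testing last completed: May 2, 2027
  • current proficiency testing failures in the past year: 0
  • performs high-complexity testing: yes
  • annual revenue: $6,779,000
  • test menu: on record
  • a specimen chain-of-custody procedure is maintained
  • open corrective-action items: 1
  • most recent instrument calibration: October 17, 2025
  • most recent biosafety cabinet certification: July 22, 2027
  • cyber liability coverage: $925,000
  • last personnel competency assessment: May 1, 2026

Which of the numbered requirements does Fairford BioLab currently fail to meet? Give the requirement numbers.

6

1. personnel competency assessment 476 days ago vs limit 540 → met
2. instrument calibration 672 days ago vs limit 730 → met
3. condition 'performs genetic testing' does not hold → requirement n/a → met
4. open corrective-action items 1 ≤ 4 → met
5. proficiency testing failures in the past year 0 ≤ 0 → met
6. cyber liability coverage $925,000 < $975,000 → not met
7. biosafety cabinet certification 29 days ago vs limit 45 → met
8. condition 'handles select agents' does not hold → requirement n/a → met
9. proficiency testing 110 days ago vs limit 180 → met
10. condition 'performs high-complexity testing' holds; specimen chain-of-custody procedure present → met
11. test menu present → met
Not met: 6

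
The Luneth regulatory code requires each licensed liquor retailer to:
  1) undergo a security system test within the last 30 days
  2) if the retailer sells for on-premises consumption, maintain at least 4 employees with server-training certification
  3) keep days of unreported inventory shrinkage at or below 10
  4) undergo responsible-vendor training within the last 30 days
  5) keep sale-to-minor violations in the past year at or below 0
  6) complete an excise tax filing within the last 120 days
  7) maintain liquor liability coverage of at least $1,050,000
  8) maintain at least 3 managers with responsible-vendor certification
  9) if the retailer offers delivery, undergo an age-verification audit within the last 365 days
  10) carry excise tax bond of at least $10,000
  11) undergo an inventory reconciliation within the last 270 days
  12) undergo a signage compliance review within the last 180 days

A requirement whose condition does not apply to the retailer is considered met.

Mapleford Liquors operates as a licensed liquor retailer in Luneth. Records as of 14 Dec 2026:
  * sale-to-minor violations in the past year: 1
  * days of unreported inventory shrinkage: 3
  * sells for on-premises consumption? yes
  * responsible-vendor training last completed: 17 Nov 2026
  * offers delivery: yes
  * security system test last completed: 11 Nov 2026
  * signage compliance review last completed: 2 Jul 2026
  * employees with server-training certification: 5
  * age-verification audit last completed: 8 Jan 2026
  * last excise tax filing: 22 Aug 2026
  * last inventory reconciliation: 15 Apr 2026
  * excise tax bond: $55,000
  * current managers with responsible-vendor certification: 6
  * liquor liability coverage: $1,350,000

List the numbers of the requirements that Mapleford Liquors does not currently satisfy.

1. security system test 33 days ago vs limit 30 → not met
2. condition 'sells for on-premises consumption' holds; employees with server-training certification 5 ≥ 4 → met
3. days of unreported inventory shrinkage 3 ≤ 10 → met
4. responsible-vendor training 27 days ago vs limit 30 → met
5. sale-to-minor violations in the past year 1 > 0 → not met
6. excise tax filing 114 days ago vs limit 120 → met
7. liquor liability coverage $1,350,000 ≥ $1,050,000 → met
8. managers with responsible-vendor certification 6 ≥ 3 → met
9. condition 'offers delivery' holds; age-verification audit 340 days ago vs limit 365 → met
10. excise tax bond $55,000 ≥ $10,000 → met
11. inventory reconciliation 243 days ago vs limit 270 → met
12. signage compliance review 165 days ago vs limit 180 → met
Not met: 1, 5

1, 5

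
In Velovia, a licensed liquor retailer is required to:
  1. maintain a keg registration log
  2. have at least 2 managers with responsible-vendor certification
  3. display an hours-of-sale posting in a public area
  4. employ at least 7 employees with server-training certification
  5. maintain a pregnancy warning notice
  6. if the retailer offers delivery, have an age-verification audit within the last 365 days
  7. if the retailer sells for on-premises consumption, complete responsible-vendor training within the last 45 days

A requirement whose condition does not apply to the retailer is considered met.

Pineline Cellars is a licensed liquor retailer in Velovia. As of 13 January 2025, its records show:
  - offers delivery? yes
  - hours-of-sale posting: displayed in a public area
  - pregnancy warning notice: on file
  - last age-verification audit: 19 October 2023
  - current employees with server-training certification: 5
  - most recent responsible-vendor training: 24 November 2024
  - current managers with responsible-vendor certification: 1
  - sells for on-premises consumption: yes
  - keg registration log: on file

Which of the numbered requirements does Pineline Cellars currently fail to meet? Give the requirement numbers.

2, 4, 6, 7

1. keg registration log present → met
2. managers with responsible-vendor certification 1 < 2 → not met
3. hours-of-sale posting present → met
4. employees with server-training certification 5 < 7 → not met
5. pregnancy warning notice present → met
6. condition 'offers delivery' holds; age-verification audit 452 days ago vs limit 365 → not met
7. condition 'sells for on-premises consumption' holds; responsible-vendor training 50 days ago vs limit 45 → not met
Not met: 2, 4, 6, 7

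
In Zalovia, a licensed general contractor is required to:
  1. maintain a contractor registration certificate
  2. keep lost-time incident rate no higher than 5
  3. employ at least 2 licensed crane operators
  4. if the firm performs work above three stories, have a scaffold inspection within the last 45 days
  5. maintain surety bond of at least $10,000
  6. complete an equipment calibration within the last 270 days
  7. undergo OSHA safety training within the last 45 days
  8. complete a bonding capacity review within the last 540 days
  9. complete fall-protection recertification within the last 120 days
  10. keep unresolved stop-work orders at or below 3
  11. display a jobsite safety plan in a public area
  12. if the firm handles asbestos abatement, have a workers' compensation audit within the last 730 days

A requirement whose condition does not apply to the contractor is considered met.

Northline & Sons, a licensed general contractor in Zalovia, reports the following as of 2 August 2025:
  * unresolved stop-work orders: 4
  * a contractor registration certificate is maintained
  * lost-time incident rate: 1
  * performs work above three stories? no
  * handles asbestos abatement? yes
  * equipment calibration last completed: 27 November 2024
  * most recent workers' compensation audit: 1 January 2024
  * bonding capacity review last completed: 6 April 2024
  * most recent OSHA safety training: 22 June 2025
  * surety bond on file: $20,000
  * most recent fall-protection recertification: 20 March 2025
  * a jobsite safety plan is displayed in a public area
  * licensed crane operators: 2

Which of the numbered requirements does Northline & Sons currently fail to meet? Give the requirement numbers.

9, 10

1. contractor registration certificate present → met
2. lost-time incident rate 1 ≤ 5 → met
3. licensed crane operators 2 ≥ 2 → met
4. condition 'performs work above three stories' does not hold → requirement n/a → met
5. surety bond $20,000 ≥ $10,000 → met
6. equipment calibration 248 days ago vs limit 270 → met
7. OSHA safety training 41 days ago vs limit 45 → met
8. bonding capacity review 483 days ago vs limit 540 → met
9. fall-protection recertification 135 days ago vs limit 120 → not met
10. unresolved stop-work orders 4 > 3 → not met
11. jobsite safety plan present → met
12. condition 'handles asbestos abatement' holds; workers' compensation audit 579 days ago vs limit 730 → met
Not met: 9, 10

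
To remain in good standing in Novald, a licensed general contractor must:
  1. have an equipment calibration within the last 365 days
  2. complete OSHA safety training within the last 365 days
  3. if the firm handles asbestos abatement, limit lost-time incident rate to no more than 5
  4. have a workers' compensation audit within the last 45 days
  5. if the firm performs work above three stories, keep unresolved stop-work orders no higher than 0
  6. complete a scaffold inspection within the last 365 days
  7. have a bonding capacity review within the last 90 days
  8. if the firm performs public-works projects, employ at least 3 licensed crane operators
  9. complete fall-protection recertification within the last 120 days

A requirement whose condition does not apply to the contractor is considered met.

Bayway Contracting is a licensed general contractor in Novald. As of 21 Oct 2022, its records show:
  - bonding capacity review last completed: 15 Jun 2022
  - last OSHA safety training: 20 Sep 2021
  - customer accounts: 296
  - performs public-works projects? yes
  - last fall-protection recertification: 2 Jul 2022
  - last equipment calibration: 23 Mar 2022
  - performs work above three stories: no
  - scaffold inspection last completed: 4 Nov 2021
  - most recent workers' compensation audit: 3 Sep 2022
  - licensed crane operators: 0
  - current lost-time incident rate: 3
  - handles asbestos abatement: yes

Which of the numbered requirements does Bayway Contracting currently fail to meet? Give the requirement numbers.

2, 4, 7, 8

1. equipment calibration 212 days ago vs limit 365 → met
2. OSHA safety training 396 days ago vs limit 365 → not met
3. condition 'handles asbestos abatement' holds; lost-time incident rate 3 ≤ 5 → met
4. workers' compensation audit 48 days ago vs limit 45 → not met
5. condition 'performs work above three stories' does not hold → requirement n/a → met
6. scaffold inspection 351 days ago vs limit 365 → met
7. bonding capacity review 128 days ago vs limit 90 → not met
8. condition 'performs public-works projects' holds; licensed crane operators 0 < 3 → not met
9. fall-protection recertification 111 days ago vs limit 120 → met
Not met: 2, 4, 7, 8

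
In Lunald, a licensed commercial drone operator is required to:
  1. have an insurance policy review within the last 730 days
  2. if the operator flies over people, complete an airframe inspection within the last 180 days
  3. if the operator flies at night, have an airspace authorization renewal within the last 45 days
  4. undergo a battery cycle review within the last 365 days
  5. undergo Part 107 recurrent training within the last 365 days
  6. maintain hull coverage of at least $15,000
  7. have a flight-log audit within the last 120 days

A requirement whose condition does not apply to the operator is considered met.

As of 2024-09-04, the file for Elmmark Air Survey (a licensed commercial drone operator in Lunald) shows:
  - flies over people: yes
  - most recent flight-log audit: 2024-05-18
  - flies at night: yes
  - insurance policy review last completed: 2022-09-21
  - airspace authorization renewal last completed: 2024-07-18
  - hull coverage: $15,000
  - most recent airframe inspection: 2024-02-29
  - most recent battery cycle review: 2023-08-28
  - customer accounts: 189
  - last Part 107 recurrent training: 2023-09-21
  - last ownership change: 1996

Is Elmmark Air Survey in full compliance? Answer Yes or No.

1. insurance policy review 714 days ago vs limit 730 → met
2. condition 'flies over people' holds; airframe inspection 188 days ago vs limit 180 → not met
3. condition 'flies at night' holds; airspace authorization renewal 48 days ago vs limit 45 → not met
4. battery cycle review 373 days ago vs limit 365 → not met
5. Part 107 recurrent training 349 days ago vs limit 365 → met
6. hull coverage $15,000 ≥ $15,000 → met
7. flight-log audit 109 days ago vs limit 120 → met
Not met: 2, 3, 4

No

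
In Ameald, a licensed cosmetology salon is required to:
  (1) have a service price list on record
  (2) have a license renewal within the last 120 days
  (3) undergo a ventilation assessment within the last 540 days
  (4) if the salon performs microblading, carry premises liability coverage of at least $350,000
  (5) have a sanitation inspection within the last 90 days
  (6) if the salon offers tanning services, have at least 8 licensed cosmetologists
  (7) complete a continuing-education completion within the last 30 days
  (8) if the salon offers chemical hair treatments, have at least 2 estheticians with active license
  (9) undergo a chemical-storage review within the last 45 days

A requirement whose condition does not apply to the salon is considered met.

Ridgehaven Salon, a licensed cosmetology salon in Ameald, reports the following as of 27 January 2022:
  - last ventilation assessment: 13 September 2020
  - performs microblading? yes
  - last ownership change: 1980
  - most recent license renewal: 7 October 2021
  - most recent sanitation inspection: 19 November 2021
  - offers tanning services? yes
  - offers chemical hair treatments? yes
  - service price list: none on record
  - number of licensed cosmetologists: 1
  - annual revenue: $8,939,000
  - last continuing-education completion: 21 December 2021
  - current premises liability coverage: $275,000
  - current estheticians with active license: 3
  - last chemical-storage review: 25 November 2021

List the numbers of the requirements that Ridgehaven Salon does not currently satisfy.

1, 4, 6, 7, 9

1. service price list absent → not met
2. license renewal 112 days ago vs limit 120 → met
3. ventilation assessment 501 days ago vs limit 540 → met
4. condition 'performs microblading' holds; premises liability coverage $275,000 < $350,000 → not met
5. sanitation inspection 69 days ago vs limit 90 → met
6. condition 'offers tanning services' holds; licensed cosmetologists 1 < 8 → not met
7. continuing-education completion 37 days ago vs limit 30 → not met
8. condition 'offers chemical hair treatments' holds; estheticians with active license 3 ≥ 2 → met
9. chemical-storage review 63 days ago vs limit 45 → not met
Not met: 1, 4, 6, 7, 9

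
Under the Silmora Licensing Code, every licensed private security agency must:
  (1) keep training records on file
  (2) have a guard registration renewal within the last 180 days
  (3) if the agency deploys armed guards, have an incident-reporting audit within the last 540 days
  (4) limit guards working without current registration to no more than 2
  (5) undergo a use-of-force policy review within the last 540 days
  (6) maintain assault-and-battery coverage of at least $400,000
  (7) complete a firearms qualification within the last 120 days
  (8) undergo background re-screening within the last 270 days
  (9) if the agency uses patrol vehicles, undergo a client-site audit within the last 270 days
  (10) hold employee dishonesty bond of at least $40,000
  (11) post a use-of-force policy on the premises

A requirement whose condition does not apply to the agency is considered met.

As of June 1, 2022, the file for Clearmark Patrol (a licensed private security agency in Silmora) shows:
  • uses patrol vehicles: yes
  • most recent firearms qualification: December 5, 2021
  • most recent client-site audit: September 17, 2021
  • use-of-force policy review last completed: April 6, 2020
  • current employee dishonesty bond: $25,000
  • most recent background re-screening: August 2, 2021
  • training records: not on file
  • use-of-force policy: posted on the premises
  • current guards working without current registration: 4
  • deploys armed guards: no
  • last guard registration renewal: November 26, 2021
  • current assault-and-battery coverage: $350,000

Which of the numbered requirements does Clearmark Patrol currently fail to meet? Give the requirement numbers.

1. training records absent → not met
2. guard registration renewal 187 days ago vs limit 180 → not met
3. condition 'deploys armed guards' does not hold → requirement n/a → met
4. guards working without current registration 4 > 2 → not met
5. use-of-force policy review 786 days ago vs limit 540 → not met
6. assault-and-battery coverage $350,000 < $400,000 → not met
7. firearms qualification 178 days ago vs limit 120 → not met
8. background re-screening 303 days ago vs limit 270 → not met
9. condition 'uses patrol vehicles' holds; client-site audit 257 days ago vs limit 270 → met
10. employee dishonesty bond $25,000 < $40,000 → not met
11. use-of-force policy present → met
Not met: 1, 2, 4, 5, 6, 7, 8, 10

1, 2, 4, 5, 6, 7, 8, 10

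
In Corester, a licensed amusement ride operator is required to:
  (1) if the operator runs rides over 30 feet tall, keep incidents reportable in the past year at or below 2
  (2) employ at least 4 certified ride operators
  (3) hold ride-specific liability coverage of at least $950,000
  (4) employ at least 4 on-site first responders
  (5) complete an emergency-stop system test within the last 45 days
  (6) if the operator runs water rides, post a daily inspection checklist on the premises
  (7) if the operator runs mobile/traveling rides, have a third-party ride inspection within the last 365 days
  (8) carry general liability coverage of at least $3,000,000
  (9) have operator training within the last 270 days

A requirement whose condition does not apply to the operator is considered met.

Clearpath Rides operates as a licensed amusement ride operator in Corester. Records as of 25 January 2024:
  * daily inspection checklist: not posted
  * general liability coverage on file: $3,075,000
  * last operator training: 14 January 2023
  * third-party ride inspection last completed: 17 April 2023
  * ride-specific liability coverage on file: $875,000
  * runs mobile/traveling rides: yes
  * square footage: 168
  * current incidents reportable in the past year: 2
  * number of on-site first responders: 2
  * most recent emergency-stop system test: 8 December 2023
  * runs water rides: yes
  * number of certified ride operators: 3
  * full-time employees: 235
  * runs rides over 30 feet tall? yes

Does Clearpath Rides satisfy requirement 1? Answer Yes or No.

Yes

1. condition 'runs rides over 30 feet tall' holds; incidents reportable in the past year 2 ≤ 2 → met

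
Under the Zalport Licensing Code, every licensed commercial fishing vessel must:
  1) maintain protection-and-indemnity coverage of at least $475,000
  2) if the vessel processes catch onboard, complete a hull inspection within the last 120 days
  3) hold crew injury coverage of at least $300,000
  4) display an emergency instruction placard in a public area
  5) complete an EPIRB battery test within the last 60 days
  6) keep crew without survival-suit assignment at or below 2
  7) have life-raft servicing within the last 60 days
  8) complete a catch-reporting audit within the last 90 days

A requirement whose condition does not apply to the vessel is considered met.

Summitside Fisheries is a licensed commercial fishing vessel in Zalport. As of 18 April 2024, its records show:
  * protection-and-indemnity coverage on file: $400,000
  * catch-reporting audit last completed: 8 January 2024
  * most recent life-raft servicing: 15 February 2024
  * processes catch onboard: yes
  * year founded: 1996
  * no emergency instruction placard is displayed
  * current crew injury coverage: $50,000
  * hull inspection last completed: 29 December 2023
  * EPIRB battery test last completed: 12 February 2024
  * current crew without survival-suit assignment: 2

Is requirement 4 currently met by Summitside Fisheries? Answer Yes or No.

No

4. emergency instruction placard absent → not met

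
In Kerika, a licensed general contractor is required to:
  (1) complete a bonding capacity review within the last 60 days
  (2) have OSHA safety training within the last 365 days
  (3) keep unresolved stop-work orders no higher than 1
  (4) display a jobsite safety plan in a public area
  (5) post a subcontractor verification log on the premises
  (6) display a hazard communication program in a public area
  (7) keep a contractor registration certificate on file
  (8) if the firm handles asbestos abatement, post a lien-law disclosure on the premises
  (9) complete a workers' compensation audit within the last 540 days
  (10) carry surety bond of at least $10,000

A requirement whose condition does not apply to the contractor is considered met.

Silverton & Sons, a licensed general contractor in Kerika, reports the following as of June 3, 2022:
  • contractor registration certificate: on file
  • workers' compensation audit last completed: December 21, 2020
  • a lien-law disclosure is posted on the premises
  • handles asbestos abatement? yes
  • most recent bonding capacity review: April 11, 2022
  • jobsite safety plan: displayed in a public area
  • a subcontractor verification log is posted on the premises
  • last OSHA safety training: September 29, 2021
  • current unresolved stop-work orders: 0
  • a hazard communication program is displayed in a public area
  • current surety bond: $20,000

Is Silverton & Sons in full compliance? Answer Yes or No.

1. bonding capacity review 53 days ago vs limit 60 → met
2. OSHA safety training 247 days ago vs limit 365 → met
3. unresolved stop-work orders 0 ≤ 1 → met
4. jobsite safety plan present → met
5. subcontractor verification log present → met
6. hazard communication program present → met
7. contractor registration certificate present → met
8. condition 'handles asbestos abatement' holds; lien-law disclosure present → met
9. workers' compensation audit 529 days ago vs limit 540 → met
10. surety bond $20,000 ≥ $10,000 → met
All met.

Yes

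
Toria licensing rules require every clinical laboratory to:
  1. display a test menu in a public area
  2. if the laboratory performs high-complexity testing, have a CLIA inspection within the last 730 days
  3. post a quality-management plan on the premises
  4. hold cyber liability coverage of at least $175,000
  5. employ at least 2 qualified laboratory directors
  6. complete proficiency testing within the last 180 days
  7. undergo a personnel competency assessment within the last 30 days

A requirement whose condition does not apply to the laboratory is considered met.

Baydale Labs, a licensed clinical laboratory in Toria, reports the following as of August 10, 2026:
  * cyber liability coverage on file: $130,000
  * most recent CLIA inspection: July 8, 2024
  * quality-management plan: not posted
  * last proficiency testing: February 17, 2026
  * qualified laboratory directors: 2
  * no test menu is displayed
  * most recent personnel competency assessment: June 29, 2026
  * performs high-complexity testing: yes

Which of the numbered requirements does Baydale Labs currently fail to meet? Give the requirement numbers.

1. test menu absent → not met
2. condition 'performs high-complexity testing' holds; CLIA inspection 763 days ago vs limit 730 → not met
3. quality-management plan absent → not met
4. cyber liability coverage $130,000 < $175,000 → not met
5. qualified laboratory directors 2 ≥ 2 → met
6. proficiency testing 174 days ago vs limit 180 → met
7. personnel competency assessment 42 days ago vs limit 30 → not met
Not met: 1, 2, 3, 4, 7

1, 2, 3, 4, 7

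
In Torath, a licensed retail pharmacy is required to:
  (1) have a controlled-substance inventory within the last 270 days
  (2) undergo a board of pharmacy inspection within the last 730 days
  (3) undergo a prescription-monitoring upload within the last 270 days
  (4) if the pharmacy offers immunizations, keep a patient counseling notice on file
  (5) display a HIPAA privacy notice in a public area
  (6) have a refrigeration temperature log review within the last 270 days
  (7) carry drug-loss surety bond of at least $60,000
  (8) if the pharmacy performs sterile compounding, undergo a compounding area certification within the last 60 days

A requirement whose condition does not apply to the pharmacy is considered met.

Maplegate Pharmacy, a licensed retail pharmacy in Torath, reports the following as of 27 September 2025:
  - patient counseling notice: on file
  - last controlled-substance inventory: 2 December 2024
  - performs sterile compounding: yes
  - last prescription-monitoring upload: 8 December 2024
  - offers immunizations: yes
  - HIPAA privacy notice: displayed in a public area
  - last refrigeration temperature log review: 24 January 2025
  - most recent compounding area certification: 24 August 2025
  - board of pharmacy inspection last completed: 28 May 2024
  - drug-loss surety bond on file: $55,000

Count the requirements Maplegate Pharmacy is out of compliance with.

3

1. controlled-substance inventory 299 days ago vs limit 270 → not met
2. board of pharmacy inspection 487 days ago vs limit 730 → met
3. prescription-monitoring upload 293 days ago vs limit 270 → not met
4. condition 'offers immunizations' holds; patient counseling notice present → met
5. HIPAA privacy notice present → met
6. refrigeration temperature log review 246 days ago vs limit 270 → met
7. drug-loss surety bond $55,000 < $60,000 → not met
8. condition 'performs sterile compounding' holds; compounding area certification 34 days ago vs limit 60 → met
Not met: 3 of 8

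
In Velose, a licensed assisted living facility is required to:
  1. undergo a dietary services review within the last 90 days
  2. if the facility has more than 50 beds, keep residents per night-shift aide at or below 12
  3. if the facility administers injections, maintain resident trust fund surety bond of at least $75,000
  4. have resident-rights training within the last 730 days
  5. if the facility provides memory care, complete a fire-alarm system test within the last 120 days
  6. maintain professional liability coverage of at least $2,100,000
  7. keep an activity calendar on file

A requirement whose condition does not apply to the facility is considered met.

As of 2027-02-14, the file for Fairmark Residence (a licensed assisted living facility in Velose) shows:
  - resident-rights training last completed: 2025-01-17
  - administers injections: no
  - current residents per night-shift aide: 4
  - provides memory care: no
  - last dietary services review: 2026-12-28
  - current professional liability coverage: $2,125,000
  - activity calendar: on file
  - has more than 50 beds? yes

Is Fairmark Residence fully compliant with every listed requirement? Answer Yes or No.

1. dietary services review 48 days ago vs limit 90 → met
2. condition 'has more than 50 beds' holds; residents per night-shift aide 4 ≤ 12 → met
3. condition 'administers injections' does not hold → requirement n/a → met
4. resident-rights training 758 days ago vs limit 730 → not met
5. condition 'provides memory care' does not hold → requirement n/a → met
6. professional liability coverage $2,125,000 ≥ $2,100,000 → met
7. activity calendar present → met
Not met: 4

No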